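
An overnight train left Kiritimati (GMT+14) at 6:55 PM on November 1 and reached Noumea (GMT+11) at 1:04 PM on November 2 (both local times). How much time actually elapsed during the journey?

Noumea is 3:00 behind Kiritimati.
Clock-face elapsed time (ignoring zones) is 18 hours 9 minutes.
Actual elapsed = 18 hours 9 minutes + 3:00 = 21 hours 9 minutes.

21 hours 9 minutes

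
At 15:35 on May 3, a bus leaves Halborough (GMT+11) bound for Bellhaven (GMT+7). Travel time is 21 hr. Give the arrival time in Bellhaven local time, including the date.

08:35 on May 4

Bellhaven is 4:00 behind Halborough.
After 21 hours it is 12:35 (May 4) in Halborough.
Shift by the zone difference: 12:35 − 4:00 = 08:35 on May 4 in Bellhaven.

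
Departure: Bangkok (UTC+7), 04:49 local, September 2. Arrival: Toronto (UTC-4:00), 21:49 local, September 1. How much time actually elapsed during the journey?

4 hours

Departure in UTC: 04:49 − 7:00 = 21:49 on Sep 1.
Arrival in UTC: 21:49 + 4:00 = 01:49 on Sep 2.
Elapsed = 01:49 − 21:49 (+1 day) = 4 hours.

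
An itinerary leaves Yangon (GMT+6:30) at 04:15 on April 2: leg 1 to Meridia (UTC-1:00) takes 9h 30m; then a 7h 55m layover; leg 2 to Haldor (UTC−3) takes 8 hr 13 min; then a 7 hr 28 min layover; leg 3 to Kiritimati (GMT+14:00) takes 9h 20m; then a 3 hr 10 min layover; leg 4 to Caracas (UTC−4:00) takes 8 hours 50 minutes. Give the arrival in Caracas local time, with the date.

Convert departure to UTC: 04:15 − 6:30 = 21:45 UTC on Apr 1.
Add 9 hours and 30 minutes leg 1 → 07:15 UTC (Apr 2).
Add 7 hours 55 minutes layover in Meridia → 15:10 UTC.
Add 8 hours 13 minutes leg 2 → 23:23 UTC.
Add 7 hours and 28 minutes layover in Haldor → 06:51 UTC (Apr 3).
Add 9 hours 20 minutes leg 3 → 16:11 UTC.
Add 3 hours 10 minutes layover in Kiritimati → 19:21 UTC.
Add 8 hours 50 minutes leg 4 → 04:11 UTC (Apr 4).
Caracas is UTC−4:00, so local arrival = 04:11 − 4:00 = 00:11 on Apr 4.

00:11 on Apr 4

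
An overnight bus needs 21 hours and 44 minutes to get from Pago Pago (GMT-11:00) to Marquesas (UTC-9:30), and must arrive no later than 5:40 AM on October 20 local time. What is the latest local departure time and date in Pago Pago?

6:26 AM on Oct 19

Target arrival in UTC: 5:40 AM + 9:30 = 3:10 PM on Oct 20.
Subtract 21 hours and 44 minutes → departure 5:26 PM UTC on Oct 19.
Pago Pago is UTC−11:00: 5:26 PM − 11:00 = 6:26 AM on Oct 19.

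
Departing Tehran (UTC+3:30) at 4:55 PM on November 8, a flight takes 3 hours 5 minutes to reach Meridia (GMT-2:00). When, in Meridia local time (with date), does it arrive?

2:30 PM on Nov 8

Convert departure to UTC: 4:55 PM − 3:30 = 1:25 PM UTC on Nov 8.
Add 3 hours 5 minutes travel time → 4:30 PM UTC.
Meridia is UTC−2:00, so local arrival = 4:30 PM − 2:00 = 2:30 PM on Nov 8.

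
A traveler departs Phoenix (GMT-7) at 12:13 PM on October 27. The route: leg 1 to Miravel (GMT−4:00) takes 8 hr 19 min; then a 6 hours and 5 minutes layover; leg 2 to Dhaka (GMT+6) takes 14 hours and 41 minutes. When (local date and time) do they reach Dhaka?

Convert departure to UTC: 12:13 PM + 7:00 = 7:13 PM UTC on Oct 27.
Add 8 hours 19 minutes leg 1 → 3:32 AM UTC (Oct 28).
Add 6 hours and 5 minutes layover in Miravel → 9:37 AM UTC.
Add 14 hours and 41 minutes leg 2 → 12:18 AM UTC (Oct 29).
Dhaka is UTC+6:00, so local arrival = 12:18 AM + 6:00 = 6:18 AM on Oct 29.

6:18 AM on October 29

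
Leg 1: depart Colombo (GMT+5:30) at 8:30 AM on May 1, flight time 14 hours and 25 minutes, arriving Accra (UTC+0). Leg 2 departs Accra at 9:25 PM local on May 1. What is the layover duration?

Convert departure to UTC: 8:30 AM − 5:30 = 3:00 AM UTC on May 1.
Add 14 hours and 25 minutes flight time → 5:25 PM UTC.
Accra is UTC+0, so local arrival is the same: 5:25 PM on May 1.
Layover = 9:25 PM − 5:25 PM = 4 hours.

4 hours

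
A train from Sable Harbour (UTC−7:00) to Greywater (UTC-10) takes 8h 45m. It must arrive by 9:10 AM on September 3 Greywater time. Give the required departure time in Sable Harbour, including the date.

Target arrival in UTC: 9:10 AM + 10:00 = 7:10 PM on Sep 3.
Subtract 8 hours and 45 minutes → departure 10:25 AM UTC on Sep 3.
Sable Harbour is UTC−7:00: 10:25 AM − 7:00 = 3:25 AM on Sep 3.

3:25 AM on September 3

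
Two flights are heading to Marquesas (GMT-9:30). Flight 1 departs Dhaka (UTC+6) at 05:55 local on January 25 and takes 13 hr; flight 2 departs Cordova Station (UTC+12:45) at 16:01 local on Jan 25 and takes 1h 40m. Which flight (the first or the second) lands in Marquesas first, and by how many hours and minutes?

the second, by 7 hours 59 minutes

Flight 1 in UTC: 05:55 − 6:00 = 23:55 on Jan 24.
+13 hours → arrive 12:55 UTC on Jan 25.
Flight 2 in UTC: 16:01 − 12:45 = 03:16 on Jan 25.
+1 hour and 40 minutes → arrive 04:56 UTC on Jan 25.
Flight 2 lands earlier by 7 hours 59 minutes.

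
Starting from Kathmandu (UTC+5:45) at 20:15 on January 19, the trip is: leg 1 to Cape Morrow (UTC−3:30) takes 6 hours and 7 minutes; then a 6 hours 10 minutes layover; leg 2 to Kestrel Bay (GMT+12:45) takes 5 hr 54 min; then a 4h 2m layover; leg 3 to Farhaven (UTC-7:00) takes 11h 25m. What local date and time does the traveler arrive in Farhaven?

Convert departure to UTC: 20:15 − 5:45 = 14:30 UTC on Jan 19.
Add 6 hours and 7 minutes leg 1 → 20:37 UTC.
Add 6 hours and 10 minutes layover in Cape Morrow → 02:47 UTC (Jan 20).
Add 5 hours and 54 minutes leg 2 → 08:41 UTC.
Add 4 hours and 2 minutes layover in Kestrel Bay → 12:43 UTC.
Add 11 hours 25 minutes leg 3 → 00:08 UTC (Jan 21).
Farhaven is UTC−7:00, so local arrival = 00:08 − 7:00 = 17:08 on Jan 20.

17:08 on January 20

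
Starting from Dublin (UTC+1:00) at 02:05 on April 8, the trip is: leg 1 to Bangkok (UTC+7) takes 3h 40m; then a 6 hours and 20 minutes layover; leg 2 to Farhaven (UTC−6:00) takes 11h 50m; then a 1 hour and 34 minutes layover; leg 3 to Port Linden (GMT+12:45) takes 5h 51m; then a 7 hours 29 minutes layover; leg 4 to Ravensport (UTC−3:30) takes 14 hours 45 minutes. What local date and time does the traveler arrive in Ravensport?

Convert departure to UTC: 02:05 − 1:00 = 01:05 UTC on Apr 8.
Add 3 hours and 40 minutes leg 1 → 04:45 UTC.
Add 6 hours and 20 minutes layover in Bangkok → 11:05 UTC.
Add 11 hours and 50 minutes leg 2 → 22:55 UTC.
Add 1 hour and 34 minutes layover in Farhaven → 00:29 UTC (Apr 9).
Add 5 hours and 51 minutes leg 3 → 06:20 UTC.
Add 7 hours 29 minutes layover in Port Linden → 13:49 UTC.
Add 14 hours and 45 minutes leg 4 → 04:34 UTC (Apr 10).
Ravensport is UTC−3:30, so local arrival = 04:34 − 3:30 = 01:04 on Apr 10.

01:04 on April 10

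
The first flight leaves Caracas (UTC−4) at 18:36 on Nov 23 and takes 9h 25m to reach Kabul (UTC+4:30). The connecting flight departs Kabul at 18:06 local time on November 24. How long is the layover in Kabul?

Convert departure to UTC: 18:36 + 4:00 = 22:36 UTC on Nov 23.
Add 9 hours and 25 minutes flight time → 08:01 UTC (Nov 24).
Kabul is UTC+4:30, so local arrival = 08:01 + 4:30 = 12:31 on Nov 24.
Layover = 18:06 − 12:31 = 5 hours 35 minutes.

5 hours 35 minutes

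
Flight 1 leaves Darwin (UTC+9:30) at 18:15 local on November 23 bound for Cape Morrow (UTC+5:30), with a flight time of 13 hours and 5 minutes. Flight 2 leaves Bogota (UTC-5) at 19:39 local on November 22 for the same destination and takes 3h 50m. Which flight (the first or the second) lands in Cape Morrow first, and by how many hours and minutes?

the second, by 17 hours 21 minutes

Flight 1 in UTC: 18:15 − 9:30 = 08:45 on Nov 23.
+13 hours and 5 minutes → arrive 21:50 UTC on Nov 23.
Flight 2 in UTC: 19:39 + 5:00 = 00:39 on Nov 23.
+3 hours 50 minutes → arrive 04:29 UTC on Nov 23.
Flight 2 lands earlier by 17 hours 21 minutes.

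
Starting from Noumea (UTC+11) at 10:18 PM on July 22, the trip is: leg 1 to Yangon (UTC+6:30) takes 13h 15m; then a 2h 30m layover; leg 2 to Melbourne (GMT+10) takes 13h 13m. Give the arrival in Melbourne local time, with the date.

2:16 AM on Jul 24

Convert departure to UTC: 10:18 PM − 11:00 = 11:18 AM UTC on Jul 22.
Add 13 hours and 15 minutes leg 1 → 12:33 AM UTC (Jul 23).
Add 2 hours 30 minutes layover in Yangon → 3:03 AM UTC.
Add 13 hours 13 minutes leg 2 → 4:16 PM UTC.
Melbourne is UTC+10:00, so local arrival = 4:16 PM + 10:00 = 2:16 AM on Jul 24.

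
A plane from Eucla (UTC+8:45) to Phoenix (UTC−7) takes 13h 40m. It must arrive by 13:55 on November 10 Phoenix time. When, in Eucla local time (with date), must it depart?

16:00 on November 10

Target arrival in UTC: 13:55 + 7:00 = 20:55 on Nov 10.
Subtract 13 hours 40 minutes → departure 07:15 UTC on Nov 10.
Eucla is UTC+8:45: 07:15 + 8:45 = 16:00 on Nov 10.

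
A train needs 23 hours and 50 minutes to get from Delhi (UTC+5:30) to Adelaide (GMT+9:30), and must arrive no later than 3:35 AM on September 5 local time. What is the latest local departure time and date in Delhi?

11:45 PM on September 3

Target arrival in UTC: 3:35 AM − 9:30 = 6:05 PM on Sep 4.
Subtract 23 hours and 50 minutes → departure 6:15 PM UTC on Sep 3.
Delhi is UTC+5:30: 6:15 PM + 5:30 = 11:45 PM on Sep 3.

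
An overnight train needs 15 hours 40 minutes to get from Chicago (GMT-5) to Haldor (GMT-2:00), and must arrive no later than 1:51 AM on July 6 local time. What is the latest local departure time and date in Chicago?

7:11 AM on July 5

Target arrival in UTC: 1:51 AM + 2:00 = 3:51 AM on Jul 6.
Subtract 15 hours and 40 minutes → departure 12:11 PM UTC on Jul 5.
Chicago is UTC−5:00: 12:11 PM − 5:00 = 7:11 AM on Jul 5.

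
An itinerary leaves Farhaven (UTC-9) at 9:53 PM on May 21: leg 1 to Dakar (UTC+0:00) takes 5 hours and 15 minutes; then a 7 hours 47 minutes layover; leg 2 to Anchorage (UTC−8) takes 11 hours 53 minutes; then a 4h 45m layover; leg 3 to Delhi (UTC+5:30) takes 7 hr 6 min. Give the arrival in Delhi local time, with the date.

1:09 AM on May 24

Convert departure to UTC: 9:53 PM + 9:00 = 6:53 AM UTC on May 22.
Add 5 hours 15 minutes leg 1 → 12:08 PM UTC.
Add 7 hours and 47 minutes layover in Dakar → 7:55 PM UTC.
Add 11 hours 53 minutes leg 2 → 7:48 AM UTC (May 23).
Add 4 hours 45 minutes layover in Anchorage → 12:33 PM UTC.
Add 7 hours and 6 minutes leg 3 → 7:39 PM UTC.
Delhi is UTC+5:30, so local arrival = 7:39 PM + 5:30 = 1:09 AM on May 24.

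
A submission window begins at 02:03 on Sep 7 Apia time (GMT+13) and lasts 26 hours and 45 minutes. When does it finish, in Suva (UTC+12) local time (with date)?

Suva is 1:00 behind Apia.
After 26 hours 45 minutes it is 04:48 (Sep 8) in Apia.
Shift by the zone difference: 04:48 − 1:00 = 03:48 on Sep 8 in Suva.

03:48 on September 8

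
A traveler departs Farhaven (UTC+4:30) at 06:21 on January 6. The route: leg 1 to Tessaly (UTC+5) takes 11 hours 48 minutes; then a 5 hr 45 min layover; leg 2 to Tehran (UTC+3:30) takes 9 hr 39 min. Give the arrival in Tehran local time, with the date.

Convert departure to UTC: 06:21 − 4:30 = 01:51 UTC on Jan 6.
Add 11 hours 48 minutes leg 1 → 13:39 UTC.
Add 5 hours and 45 minutes layover in Tessaly → 19:24 UTC.
Add 9 hours and 39 minutes leg 2 → 05:03 UTC (Jan 7).
Tehran is UTC+3:30, so local arrival = 05:03 + 3:30 = 08:33 on Jan 7.

08:33 on Jan 7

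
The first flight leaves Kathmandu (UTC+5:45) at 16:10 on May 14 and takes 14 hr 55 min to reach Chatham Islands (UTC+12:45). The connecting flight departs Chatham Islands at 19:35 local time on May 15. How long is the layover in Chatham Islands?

5 hours 30 minutes

Convert departure to UTC: 16:10 − 5:45 = 10:25 UTC on May 14.
Add 14 hours and 55 minutes flight time → 01:20 UTC (May 15).
Chatham Islands is UTC+12:45, so local arrival = 01:20 + 12:45 = 14:05 on May 15.
Layover = 19:35 − 14:05 = 5 hours 30 minutes.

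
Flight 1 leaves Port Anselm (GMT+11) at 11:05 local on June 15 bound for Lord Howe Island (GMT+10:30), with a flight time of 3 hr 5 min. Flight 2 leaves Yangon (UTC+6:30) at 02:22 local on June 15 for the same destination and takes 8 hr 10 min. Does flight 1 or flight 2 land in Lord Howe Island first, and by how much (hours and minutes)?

Flight 1 in UTC: 11:05 − 11:00 = 00:05 on Jun 15.
+3 hours 5 minutes → arrive 03:10 UTC on Jun 15.
Flight 2 in UTC: 02:22 − 6:30 = 19:52 on Jun 14.
+8 hours and 10 minutes → arrive 04:02 UTC on Jun 15.
Flight 1 lands earlier by 52 minutes.

the first, by 52 minutes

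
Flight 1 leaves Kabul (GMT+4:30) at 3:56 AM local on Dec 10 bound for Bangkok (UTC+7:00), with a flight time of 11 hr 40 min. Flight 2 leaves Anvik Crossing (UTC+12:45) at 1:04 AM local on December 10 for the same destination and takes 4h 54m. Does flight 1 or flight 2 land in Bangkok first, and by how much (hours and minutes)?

the second, by 17 hours 53 minutes

Flight 1 in UTC: 3:56 AM − 4:30 = 11:26 PM on Dec 9.
+11 hours 40 minutes → arrive 11:06 AM UTC on Dec 10.
Flight 2 in UTC: 1:04 AM − 12:45 = 12:19 PM on Dec 9.
+4 hours 54 minutes → arrive 5:13 PM UTC on Dec 9.
Flight 2 lands earlier by 17 hours 53 minutes.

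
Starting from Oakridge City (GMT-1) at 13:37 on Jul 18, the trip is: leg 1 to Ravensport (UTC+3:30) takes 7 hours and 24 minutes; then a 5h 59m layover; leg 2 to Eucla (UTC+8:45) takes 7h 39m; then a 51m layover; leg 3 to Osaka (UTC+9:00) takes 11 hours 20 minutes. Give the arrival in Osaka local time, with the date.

Convert departure to UTC: 13:37 + 1:00 = 14:37 UTC on Jul 18.
Add 7 hours and 24 minutes leg 1 → 22:01 UTC.
Add 5 hours 59 minutes layover in Ravensport → 04:00 UTC (Jul 19).
Add 7 hours 39 minutes leg 2 → 11:39 UTC.
Add 51 minutes layover in Eucla → 12:30 UTC.
Add 11 hours and 20 minutes leg 3 → 23:50 UTC.
Osaka is UTC+9:00, so local arrival = 23:50 + 9:00 = 08:50 on Jul 20.

08:50 on Jul 20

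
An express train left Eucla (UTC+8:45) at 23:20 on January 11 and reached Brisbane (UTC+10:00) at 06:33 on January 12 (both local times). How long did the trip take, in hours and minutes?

5 hours 58 minutes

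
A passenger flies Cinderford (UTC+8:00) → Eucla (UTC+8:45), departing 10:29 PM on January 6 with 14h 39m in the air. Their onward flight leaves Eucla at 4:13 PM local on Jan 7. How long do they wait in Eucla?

Convert departure to UTC: 10:29 PM − 8:00 = 2:29 PM UTC on Jan 6.
Add 14 hours and 39 minutes flight time → 5:08 AM UTC (Jan 7).
Eucla is UTC+8:45, so local arrival = 5:08 AM + 8:45 = 1:53 PM on Jan 7.
Layover = 4:13 PM − 1:53 PM = 2 hours 20 minutes.

2 hours 20 minutes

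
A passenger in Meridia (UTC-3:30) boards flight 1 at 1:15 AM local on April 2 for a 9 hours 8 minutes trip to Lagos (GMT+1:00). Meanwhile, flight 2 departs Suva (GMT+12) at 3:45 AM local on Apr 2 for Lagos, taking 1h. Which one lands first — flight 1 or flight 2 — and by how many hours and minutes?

Flight 1 in UTC: 1:15 AM + 3:30 = 4:45 AM on Apr 2.
+9 hours 8 minutes → arrive 1:53 PM UTC on Apr 2.
Flight 2 in UTC: 3:45 AM − 12:00 = 3:45 PM on Apr 1.
+1 hour → arrive 4:45 PM UTC on Apr 1.
Flight 2 lands earlier by 21 hours 8 minutes.

the second, by 21 hours 8 minutes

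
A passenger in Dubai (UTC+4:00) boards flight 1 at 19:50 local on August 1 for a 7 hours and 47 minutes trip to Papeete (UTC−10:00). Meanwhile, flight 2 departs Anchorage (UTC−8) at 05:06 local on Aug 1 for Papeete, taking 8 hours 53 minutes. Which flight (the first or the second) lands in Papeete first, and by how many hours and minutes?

the second, by 1 hour 38 minutes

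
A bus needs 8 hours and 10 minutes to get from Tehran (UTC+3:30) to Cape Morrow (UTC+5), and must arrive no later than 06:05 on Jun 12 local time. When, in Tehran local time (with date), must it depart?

Target arrival in UTC: 06:05 − 5:00 = 01:05 on Jun 12.
Subtract 8 hours 10 minutes → departure 16:55 UTC on Jun 11.
Tehran is UTC+3:30: 16:55 + 3:30 = 20:25 on Jun 11.

20:25 on Jun 11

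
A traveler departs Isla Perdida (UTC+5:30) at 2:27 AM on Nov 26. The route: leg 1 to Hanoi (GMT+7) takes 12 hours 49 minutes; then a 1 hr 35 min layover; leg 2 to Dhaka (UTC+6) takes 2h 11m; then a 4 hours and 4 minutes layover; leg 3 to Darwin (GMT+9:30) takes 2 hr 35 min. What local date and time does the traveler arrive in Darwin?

Convert departure to UTC: 2:27 AM − 5:30 = 8:57 PM UTC on Nov 25.
Add 12 hours and 49 minutes leg 1 → 9:46 AM UTC (Nov 26).
Add 1 hour and 35 minutes layover in Hanoi → 11:21 AM UTC.
Add 2 hours 11 minutes leg 2 → 1:32 PM UTC.
Add 4 hours 4 minutes layover in Dhaka → 5:36 PM UTC.
Add 2 hours 35 minutes leg 3 → 8:11 PM UTC.
Darwin is UTC+9:30, so local arrival = 8:11 PM + 9:30 = 5:41 AM on Nov 27.

5:41 AM on Nov 27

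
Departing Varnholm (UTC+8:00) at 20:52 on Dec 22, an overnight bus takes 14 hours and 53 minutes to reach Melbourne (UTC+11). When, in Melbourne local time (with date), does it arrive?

Convert departure to UTC: 20:52 − 8:00 = 12:52 UTC on Dec 22.
Add 14 hours and 53 minutes travel time → 03:45 UTC (Dec 23).
Melbourne is UTC+11:00, so local arrival = 03:45 + 11:00 = 14:45 on Dec 23.

14:45 on Dec 23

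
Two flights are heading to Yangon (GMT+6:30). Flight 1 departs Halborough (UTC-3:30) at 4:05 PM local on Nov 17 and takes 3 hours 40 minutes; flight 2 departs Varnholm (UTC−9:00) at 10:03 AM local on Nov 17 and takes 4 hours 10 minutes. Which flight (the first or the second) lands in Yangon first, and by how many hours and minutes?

the second, by 2 minutes

Flight 1 in UTC: 4:05 PM + 3:30 = 7:35 PM on Nov 17.
+3 hours and 40 minutes → arrive 11:15 PM UTC on Nov 17.
Flight 2 in UTC: 10:03 AM + 9:00 = 7:03 PM on Nov 17.
+4 hours and 10 minutes → arrive 11:13 PM UTC on Nov 17.
Flight 2 lands earlier by 2 minutes.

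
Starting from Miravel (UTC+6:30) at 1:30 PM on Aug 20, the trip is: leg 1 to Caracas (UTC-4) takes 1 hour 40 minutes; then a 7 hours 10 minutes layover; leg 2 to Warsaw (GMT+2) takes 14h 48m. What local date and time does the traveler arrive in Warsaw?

8:38 AM on August 21

Convert departure to UTC: 1:30 PM − 6:30 = 7:00 AM UTC on Aug 20.
Add 1 hour 40 minutes leg 1 → 8:40 AM UTC.
Add 7 hours 10 minutes layover in Caracas → 3:50 PM UTC.
Add 14 hours and 48 minutes leg 2 → 6:38 AM UTC (Aug 21).
Warsaw is UTC+2:00, so local arrival = 6:38 AM + 2:00 = 8:38 AM on Aug 21.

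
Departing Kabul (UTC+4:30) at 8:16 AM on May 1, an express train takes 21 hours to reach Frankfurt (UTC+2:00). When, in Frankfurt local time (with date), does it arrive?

2:46 AM on May 2

Convert departure to UTC: 8:16 AM − 4:30 = 3:46 AM UTC on May 1.
Add 21 hours travel time → 12:46 AM UTC (May 2).
Frankfurt is UTC+2:00, so local arrival = 12:46 AM + 2:00 = 2:46 AM on May 2.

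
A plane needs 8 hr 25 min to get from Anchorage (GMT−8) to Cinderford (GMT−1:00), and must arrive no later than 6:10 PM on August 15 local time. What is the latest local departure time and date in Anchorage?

2:45 AM on Aug 15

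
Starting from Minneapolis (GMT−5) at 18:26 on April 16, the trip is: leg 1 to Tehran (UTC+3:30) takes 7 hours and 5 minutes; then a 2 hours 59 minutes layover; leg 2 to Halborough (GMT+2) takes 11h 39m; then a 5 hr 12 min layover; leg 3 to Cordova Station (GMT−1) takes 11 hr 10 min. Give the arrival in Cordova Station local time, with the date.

12:31 on Apr 18

Convert departure to UTC: 18:26 + 5:00 = 23:26 UTC on Apr 16.
Add 7 hours and 5 minutes leg 1 → 06:31 UTC (Apr 17).
Add 2 hours 59 minutes layover in Tehran → 09:30 UTC.
Add 11 hours and 39 minutes leg 2 → 21:09 UTC.
Add 5 hours and 12 minutes layover in Halborough → 02:21 UTC (Apr 18).
Add 11 hours 10 minutes leg 3 → 13:31 UTC.
Cordova Station is UTC−1:00, so local arrival = 13:31 − 1:00 = 12:31 on Apr 18.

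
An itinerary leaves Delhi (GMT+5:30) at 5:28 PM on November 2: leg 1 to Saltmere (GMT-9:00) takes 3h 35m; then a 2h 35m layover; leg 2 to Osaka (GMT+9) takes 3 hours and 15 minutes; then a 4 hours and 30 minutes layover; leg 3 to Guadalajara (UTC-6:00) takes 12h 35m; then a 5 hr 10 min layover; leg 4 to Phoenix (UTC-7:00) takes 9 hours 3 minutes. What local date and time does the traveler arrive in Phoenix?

Convert departure to UTC: 5:28 PM − 5:30 = 11:58 AM UTC on Nov 2.
Add 3 hours and 35 minutes leg 1 → 3:33 PM UTC.
Add 2 hours 35 minutes layover in Saltmere → 6:08 PM UTC.
Add 3 hours 15 minutes leg 2 → 9:23 PM UTC.
Add 4 hours 30 minutes layover in Osaka → 1:53 AM UTC (Nov 3).
Add 12 hours and 35 minutes leg 3 → 2:28 PM UTC.
Add 5 hours and 10 minutes layover in Guadalajara → 7:38 PM UTC.
Add 9 hours and 3 minutes leg 4 → 4:41 AM UTC (Nov 4).
Phoenix is UTC−7:00, so local arrival = 4:41 AM − 7:00 = 9:41 PM on Nov 3.

9:41 PM on November 3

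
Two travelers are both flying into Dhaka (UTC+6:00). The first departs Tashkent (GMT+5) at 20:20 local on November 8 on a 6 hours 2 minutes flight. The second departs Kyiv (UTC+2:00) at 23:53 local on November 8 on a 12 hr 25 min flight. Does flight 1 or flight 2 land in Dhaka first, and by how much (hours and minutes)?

Flight 1 in UTC: 20:20 − 5:00 = 15:20 on Nov 8.
+6 hours and 2 minutes → arrive 21:22 UTC on Nov 8.
Flight 2 in UTC: 23:53 − 2:00 = 21:53 on Nov 8.
+12 hours and 25 minutes → arrive 10:18 UTC on Nov 9.
Flight 1 lands earlier by 12 hours 56 minutes.

the first, by 12 hours 56 minutes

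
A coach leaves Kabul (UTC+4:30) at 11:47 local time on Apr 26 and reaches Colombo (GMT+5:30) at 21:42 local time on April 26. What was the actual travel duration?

Departure in UTC: 11:47 − 4:30 = 07:17 on Apr 26.
Arrival in UTC: 21:42 − 5:30 = 16:12 on Apr 26.
Elapsed = 16:12 − 07:17 = 8 hours 55 minutes.

8 hours 55 minutes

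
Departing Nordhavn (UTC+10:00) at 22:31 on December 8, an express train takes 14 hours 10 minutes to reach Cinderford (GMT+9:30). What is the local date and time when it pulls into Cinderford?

12:11 on Dec 9

Cinderford is 0:30 behind Nordhavn.
After 14 hours 10 minutes it is 12:41 (Dec 9) in Nordhavn.
Shift by the zone difference: 12:41 − 0:30 = 12:11 on Dec 9 in Cinderford.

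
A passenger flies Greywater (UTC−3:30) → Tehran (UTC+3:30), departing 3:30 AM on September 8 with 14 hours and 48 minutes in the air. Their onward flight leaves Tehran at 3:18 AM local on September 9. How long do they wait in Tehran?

2 hours

Convert departure to UTC: 3:30 AM + 3:30 = 7:00 AM UTC on Sep 8.
Add 14 hours 48 minutes flight time → 9:48 PM UTC.
Tehran is UTC+3:30, so local arrival = 9:48 PM + 3:30 = 1:18 AM on Sep 9.
Layover = 3:18 AM − 1:18 AM = 2 hours.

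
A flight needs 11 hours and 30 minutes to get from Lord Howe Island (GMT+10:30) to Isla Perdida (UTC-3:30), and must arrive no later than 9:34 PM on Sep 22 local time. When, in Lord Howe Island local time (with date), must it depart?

12:04 AM on September 23

Target arrival in UTC: 9:34 PM + 3:30 = 1:04 AM on Sep 23.
Subtract 11 hours and 30 minutes → departure 1:34 PM UTC on Sep 22.
Lord Howe Island is UTC+10:30: 1:34 PM + 10:30 = 12:04 AM on Sep 23.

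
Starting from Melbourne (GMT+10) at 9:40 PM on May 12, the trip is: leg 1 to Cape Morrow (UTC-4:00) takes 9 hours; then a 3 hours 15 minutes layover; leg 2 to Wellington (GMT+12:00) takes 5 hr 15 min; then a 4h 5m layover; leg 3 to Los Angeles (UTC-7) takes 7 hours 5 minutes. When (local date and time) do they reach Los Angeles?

Convert departure to UTC: 9:40 PM − 10:00 = 11:40 AM UTC on May 12.
Add 9 hours leg 1 → 8:40 PM UTC.
Add 3 hours and 15 minutes layover in Cape Morrow → 11:55 PM UTC.
Add 5 hours 15 minutes leg 2 → 5:10 AM UTC (May 13).
Add 4 hours 5 minutes layover in Wellington → 9:15 AM UTC.
Add 7 hours and 5 minutes leg 3 → 4:20 PM UTC.
Los Angeles is UTC−7:00, so local arrival = 4:20 PM − 7:00 = 9:20 AM on May 13.

9:20 AM on May 13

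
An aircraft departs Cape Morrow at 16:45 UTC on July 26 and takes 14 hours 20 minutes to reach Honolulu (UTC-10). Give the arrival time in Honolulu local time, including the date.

21:05 on July 26

Departure is given in UTC: 16:45 on Jul 26.
Add 14 hours and 20 minutes → 07:05 UTC (Jul 27).
Honolulu is UTC−10:00: 07:05 − 10:00 = 21:05 on Jul 26.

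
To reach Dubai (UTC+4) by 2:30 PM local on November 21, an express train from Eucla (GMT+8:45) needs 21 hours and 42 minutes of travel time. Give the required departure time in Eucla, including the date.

9:33 PM on Nov 20

Target arrival in UTC: 2:30 PM − 4:00 = 10:30 AM on Nov 21.
Subtract 21 hours 42 minutes → departure 12:48 PM UTC on Nov 20.
Eucla is UTC+8:45: 12:48 PM + 8:45 = 9:33 PM on Nov 20.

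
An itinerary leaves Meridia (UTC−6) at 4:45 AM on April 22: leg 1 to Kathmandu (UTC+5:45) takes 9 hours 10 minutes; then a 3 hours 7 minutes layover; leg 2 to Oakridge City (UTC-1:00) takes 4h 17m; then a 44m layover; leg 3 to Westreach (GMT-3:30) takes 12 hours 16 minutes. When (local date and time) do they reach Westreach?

Convert departure to UTC: 4:45 AM + 6:00 = 10:45 AM UTC on Apr 22.
Add 9 hours 10 minutes leg 1 → 7:55 PM UTC.
Add 3 hours and 7 minutes layover in Kathmandu → 11:02 PM UTC.
Add 4 hours and 17 minutes leg 2 → 3:19 AM UTC (Apr 23).
Add 44 minutes layover in Oakridge City → 4:03 AM UTC.
Add 12 hours and 16 minutes leg 3 → 4:19 PM UTC.
Westreach is UTC−3:30, so local arrival = 4:19 PM − 3:30 = 12:49 PM on Apr 23.

12:49 PM on April 23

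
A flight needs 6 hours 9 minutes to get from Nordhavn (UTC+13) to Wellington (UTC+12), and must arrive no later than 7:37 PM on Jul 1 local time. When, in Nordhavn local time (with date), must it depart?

2:28 PM on July 1

Target arrival in UTC: 7:37 PM − 12:00 = 7:37 AM on Jul 1.
Subtract 6 hours and 9 minutes → departure 1:28 AM UTC on Jul 1.
Nordhavn is UTC+13:00: 1:28 AM + 13:00 = 2:28 PM on Jul 1.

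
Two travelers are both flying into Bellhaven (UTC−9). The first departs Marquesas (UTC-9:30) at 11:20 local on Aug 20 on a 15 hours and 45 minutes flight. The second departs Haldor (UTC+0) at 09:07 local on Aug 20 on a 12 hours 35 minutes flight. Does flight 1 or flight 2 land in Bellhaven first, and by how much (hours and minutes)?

Flight 1 in UTC: 11:20 + 9:30 = 20:50 on Aug 20.
+15 hours and 45 minutes → arrive 12:35 UTC on Aug 21.
Flight 2 departs at 09:07 UTC (Aug 20).
+12 hours and 35 minutes → arrive 21:42 UTC on Aug 20.
Flight 2 lands earlier by 14 hours 53 minutes.

the second, by 14 hours 53 minutes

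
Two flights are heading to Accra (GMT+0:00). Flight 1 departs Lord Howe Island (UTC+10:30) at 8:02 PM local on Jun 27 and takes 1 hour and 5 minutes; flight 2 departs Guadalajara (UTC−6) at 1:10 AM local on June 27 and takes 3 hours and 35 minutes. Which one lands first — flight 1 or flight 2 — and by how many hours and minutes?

Flight 1 in UTC: 8:02 PM − 10:30 = 9:32 AM on Jun 27.
+1 hour 5 minutes → arrive 10:37 AM UTC on Jun 27.
Flight 2 in UTC: 1:10 AM + 6:00 = 7:10 AM on Jun 27.
+3 hours and 35 minutes → arrive 10:45 AM UTC on Jun 27.
Flight 1 lands earlier by 8 minutes.

the first, by 8 minutes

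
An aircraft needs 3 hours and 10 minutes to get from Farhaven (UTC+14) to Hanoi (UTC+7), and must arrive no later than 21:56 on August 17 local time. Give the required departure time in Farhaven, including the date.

01:46 on August 18

Target arrival in UTC: 21:56 − 7:00 = 14:56 on Aug 17.
Subtract 3 hours and 10 minutes → departure 11:46 UTC on Aug 17.
Farhaven is UTC+14:00: 11:46 + 14:00 = 01:46 on Aug 18.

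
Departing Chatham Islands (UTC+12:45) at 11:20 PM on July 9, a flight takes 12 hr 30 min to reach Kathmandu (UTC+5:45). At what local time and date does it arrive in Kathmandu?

Convert departure to UTC: 11:20 PM − 12:45 = 10:35 AM UTC on Jul 9.
Add 12 hours and 30 minutes travel time → 11:05 PM UTC.
Kathmandu is UTC+5:45, so local arrival = 11:05 PM + 5:45 = 4:50 AM on Jul 10.

4:50 AM on July 10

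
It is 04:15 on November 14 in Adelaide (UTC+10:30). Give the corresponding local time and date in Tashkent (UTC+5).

Tashkent is 5:30 behind Adelaide.
Shift by the zone difference: 04:15 − 5:30 = 22:45 on Nov 13 in Tashkent.

22:45 on November 13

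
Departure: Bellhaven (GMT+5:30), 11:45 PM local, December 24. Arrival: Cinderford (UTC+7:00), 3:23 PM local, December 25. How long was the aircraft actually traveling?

14 hours 8 minutes

Departure in UTC: 11:45 PM − 5:30 = 6:15 PM on Dec 24.
Arrival in UTC: 3:23 PM − 7:00 = 8:23 AM on Dec 25.
Elapsed = 8:23 AM − 6:15 PM (+1 day) = 14 hours 8 minutes.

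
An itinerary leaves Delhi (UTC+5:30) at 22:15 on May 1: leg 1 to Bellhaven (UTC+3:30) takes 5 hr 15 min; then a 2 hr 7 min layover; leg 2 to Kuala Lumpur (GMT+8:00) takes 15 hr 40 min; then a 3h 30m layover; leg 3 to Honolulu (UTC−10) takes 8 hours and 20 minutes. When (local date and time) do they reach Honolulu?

Convert departure to UTC: 22:15 − 5:30 = 16:45 UTC on May 1.
Add 5 hours 15 minutes leg 1 → 22:00 UTC.
Add 2 hours 7 minutes layover in Bellhaven → 00:07 UTC (May 2).
Add 15 hours and 40 minutes leg 2 → 15:47 UTC.
Add 3 hours and 30 minutes layover in Kuala Lumpur → 19:17 UTC.
Add 8 hours and 20 minutes leg 3 → 03:37 UTC (May 3).
Honolulu is UTC−10:00, so local arrival = 03:37 − 10:00 = 17:37 on May 2.

17:37 on May 2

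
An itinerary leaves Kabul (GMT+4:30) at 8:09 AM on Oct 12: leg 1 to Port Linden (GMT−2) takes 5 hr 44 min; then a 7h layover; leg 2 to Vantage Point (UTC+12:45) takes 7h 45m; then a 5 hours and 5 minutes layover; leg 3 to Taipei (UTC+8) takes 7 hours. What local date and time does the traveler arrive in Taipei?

8:13 PM on October 13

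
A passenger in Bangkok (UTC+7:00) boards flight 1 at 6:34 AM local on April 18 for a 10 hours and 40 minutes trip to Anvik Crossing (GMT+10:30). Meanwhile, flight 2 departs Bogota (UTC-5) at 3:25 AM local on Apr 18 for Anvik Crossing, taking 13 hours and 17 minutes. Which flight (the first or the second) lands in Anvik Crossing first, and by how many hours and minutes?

Flight 1 in UTC: 6:34 AM − 7:00 = 11:34 PM on Apr 17.
+10 hours and 40 minutes → arrive 10:14 AM UTC on Apr 18.
Flight 2 in UTC: 3:25 AM + 5:00 = 8:25 AM on Apr 18.
+13 hours 17 minutes → arrive 9:42 PM UTC on Apr 18.
Flight 1 lands earlier by 11 hours 28 minutes.

the first, by 11 hours 28 minutes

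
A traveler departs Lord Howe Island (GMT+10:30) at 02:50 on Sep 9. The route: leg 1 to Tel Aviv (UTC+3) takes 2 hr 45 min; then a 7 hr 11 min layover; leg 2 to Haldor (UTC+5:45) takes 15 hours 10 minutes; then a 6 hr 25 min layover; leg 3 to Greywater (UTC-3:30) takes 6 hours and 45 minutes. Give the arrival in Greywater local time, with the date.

Convert departure to UTC: 02:50 − 10:30 = 16:20 UTC on Sep 8.
Add 2 hours 45 minutes leg 1 → 19:05 UTC.
Add 7 hours and 11 minutes layover in Tel Aviv → 02:16 UTC (Sep 9).
Add 15 hours and 10 minutes leg 2 → 17:26 UTC.
Add 6 hours 25 minutes layover in Haldor → 23:51 UTC.
Add 6 hours 45 minutes leg 3 → 06:36 UTC (Sep 10).
Greywater is UTC−3:30, so local arrival = 06:36 − 3:30 = 03:06 on Sep 10.

03:06 on September 10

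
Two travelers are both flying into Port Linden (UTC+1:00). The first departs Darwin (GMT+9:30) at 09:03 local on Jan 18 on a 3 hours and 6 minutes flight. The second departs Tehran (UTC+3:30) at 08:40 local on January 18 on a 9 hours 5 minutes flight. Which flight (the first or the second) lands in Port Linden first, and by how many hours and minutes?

the first, by 11 hours 36 minutes

Flight 1 in UTC: 09:03 − 9:30 = 23:33 on Jan 17.
+3 hours and 6 minutes → arrive 02:39 UTC on Jan 18.
Flight 2 in UTC: 08:40 − 3:30 = 05:10 on Jan 18.
+9 hours and 5 minutes → arrive 14:15 UTC on Jan 18.
Flight 1 lands earlier by 11 hours 36 minutes.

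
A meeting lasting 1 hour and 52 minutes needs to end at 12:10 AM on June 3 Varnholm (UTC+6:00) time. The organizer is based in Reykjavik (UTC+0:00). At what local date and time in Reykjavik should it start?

Target end time in UTC: 12:10 AM − 6:00 = 6:10 PM on Jun 2.
Subtract 1 hour 52 minutes → start 4:18 PM UTC on Jun 2.
Reykjavik is UTC+0, so start is 4:18 PM on Jun 2.

4:18 PM on June 2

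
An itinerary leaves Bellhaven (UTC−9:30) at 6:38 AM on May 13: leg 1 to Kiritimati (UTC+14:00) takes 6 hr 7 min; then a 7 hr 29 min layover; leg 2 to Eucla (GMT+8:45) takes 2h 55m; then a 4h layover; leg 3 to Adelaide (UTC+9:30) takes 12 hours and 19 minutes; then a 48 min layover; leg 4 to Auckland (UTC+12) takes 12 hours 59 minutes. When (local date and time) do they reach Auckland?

Convert departure to UTC: 6:38 AM + 9:30 = 4:08 PM UTC on May 13.
Add 6 hours 7 minutes leg 1 → 10:15 PM UTC.
Add 7 hours and 29 minutes layover in Kiritimati → 5:44 AM UTC (May 14).
Add 2 hours 55 minutes leg 2 → 8:39 AM UTC.
Add 4 hours layover in Eucla → 12:39 PM UTC.
Add 12 hours 19 minutes leg 3 → 12:58 AM UTC (May 15).
Add 48 minutes layover in Adelaide → 1:46 AM UTC.
Add 12 hours and 59 minutes leg 4 → 2:45 PM UTC.
Auckland is UTC+12:00, so local arrival = 2:45 PM + 12:00 = 2:45 AM on May 16.

2:45 AM on May 16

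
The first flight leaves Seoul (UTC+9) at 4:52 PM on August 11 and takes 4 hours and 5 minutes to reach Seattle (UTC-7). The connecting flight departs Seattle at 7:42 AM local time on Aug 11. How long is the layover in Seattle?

2 hours 45 minutes

Convert departure to UTC: 4:52 PM − 9:00 = 7:52 AM UTC on Aug 11.
Add 4 hours and 5 minutes flight time → 11:57 AM UTC.
Seattle is UTC−7:00, so local arrival = 11:57 AM − 7:00 = 4:57 AM on Aug 11.
Layover = 7:42 AM − 4:57 AM = 2 hours 45 minutes.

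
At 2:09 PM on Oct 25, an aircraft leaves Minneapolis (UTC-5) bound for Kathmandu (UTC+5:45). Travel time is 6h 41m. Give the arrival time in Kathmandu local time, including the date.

7:35 AM on October 26

Kathmandu is 10:45 ahead of Minneapolis.
After 6 hours 41 minutes it is 8:50 PM in Minneapolis.
Shift by the zone difference: 8:50 PM + 10:45 = 7:35 AM on Oct 26 in Kathmandu.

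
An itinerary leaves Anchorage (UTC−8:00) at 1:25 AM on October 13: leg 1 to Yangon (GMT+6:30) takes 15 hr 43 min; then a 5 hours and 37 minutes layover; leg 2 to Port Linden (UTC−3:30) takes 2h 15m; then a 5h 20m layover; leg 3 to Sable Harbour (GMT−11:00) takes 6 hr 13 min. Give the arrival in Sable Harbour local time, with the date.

9:33 AM on October 14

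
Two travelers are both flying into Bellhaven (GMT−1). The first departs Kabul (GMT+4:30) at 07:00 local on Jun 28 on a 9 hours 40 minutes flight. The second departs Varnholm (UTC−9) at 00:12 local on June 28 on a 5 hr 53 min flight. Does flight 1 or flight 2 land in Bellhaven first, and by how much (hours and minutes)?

Flight 1 in UTC: 07:00 − 4:30 = 02:30 on Jun 28.
+9 hours 40 minutes → arrive 12:10 UTC on Jun 28.
Flight 2 in UTC: 00:12 + 9:00 = 09:12 on Jun 28.
+5 hours 53 minutes → arrive 15:05 UTC on Jun 28.
Flight 1 lands earlier by 2 hours 55 minutes.

the first, by 2 hours 55 minutes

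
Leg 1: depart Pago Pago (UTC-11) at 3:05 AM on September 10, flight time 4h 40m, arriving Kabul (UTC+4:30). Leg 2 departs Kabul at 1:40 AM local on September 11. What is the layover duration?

Convert departure to UTC: 3:05 AM + 11:00 = 2:05 PM UTC on Sep 10.
Add 4 hours 40 minutes flight time → 6:45 PM UTC.
Kabul is UTC+4:30, so local arrival = 6:45 PM + 4:30 = 11:15 PM on Sep 10.
Layover = 1:40 AM − 11:15 PM (+1 day) = 2 hours 25 minutes.

2 hours 25 minutes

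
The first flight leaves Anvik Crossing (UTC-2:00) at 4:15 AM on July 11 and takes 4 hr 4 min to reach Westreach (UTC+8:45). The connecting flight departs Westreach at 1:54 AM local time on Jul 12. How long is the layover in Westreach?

6 hours 50 minutes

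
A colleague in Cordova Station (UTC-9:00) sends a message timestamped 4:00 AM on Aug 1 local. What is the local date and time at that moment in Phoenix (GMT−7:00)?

In UTC: 4:00 AM + 9:00 = 1:00 PM on Aug 1.
Phoenix is UTC−7:00: 1:00 PM − 7:00 = 6:00 AM on Aug 1.

6:00 AM on Aug 1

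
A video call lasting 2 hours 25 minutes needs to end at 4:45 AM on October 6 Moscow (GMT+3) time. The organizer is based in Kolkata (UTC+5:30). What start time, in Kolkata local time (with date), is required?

4:50 AM on Oct 6

Target end time in UTC: 4:45 AM − 3:00 = 1:45 AM on Oct 6.
Subtract 2 hours and 25 minutes → start 11:20 PM UTC on Oct 5.
Kolkata is UTC+5:30: 11:20 PM + 5:30 = 4:50 AM on Oct 6.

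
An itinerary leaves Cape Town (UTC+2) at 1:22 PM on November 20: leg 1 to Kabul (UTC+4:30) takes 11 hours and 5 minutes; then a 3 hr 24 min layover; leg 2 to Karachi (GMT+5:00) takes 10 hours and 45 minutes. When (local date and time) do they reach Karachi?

Convert departure to UTC: 1:22 PM − 2:00 = 11:22 AM UTC on Nov 20.
Add 11 hours and 5 minutes leg 1 → 10:27 PM UTC.
Add 3 hours 24 minutes layover in Kabul → 1:51 AM UTC (Nov 21).
Add 10 hours and 45 minutes leg 2 → 12:36 PM UTC.
Karachi is UTC+5:00, so local arrival = 12:36 PM + 5:00 = 5:36 PM on Nov 21.

5:36 PM on November 21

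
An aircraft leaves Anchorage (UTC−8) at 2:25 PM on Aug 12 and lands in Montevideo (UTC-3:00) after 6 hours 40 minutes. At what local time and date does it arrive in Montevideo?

2:05 AM on August 13

Montevideo is 5:00 ahead of Anchorage.
After 6 hours 40 minutes it is 9:05 PM in Anchorage.
Shift by the zone difference: 9:05 PM + 5:00 = 2:05 AM on Aug 13 in Montevideo.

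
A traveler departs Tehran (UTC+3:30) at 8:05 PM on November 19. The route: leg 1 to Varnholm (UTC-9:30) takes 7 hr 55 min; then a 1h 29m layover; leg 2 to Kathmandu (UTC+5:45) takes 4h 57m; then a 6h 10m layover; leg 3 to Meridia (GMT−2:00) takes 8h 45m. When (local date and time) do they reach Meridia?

7:51 PM on Nov 20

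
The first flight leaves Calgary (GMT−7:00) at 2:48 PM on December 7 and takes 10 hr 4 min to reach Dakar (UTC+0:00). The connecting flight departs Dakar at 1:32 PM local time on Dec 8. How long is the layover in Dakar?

Convert departure to UTC: 2:48 PM + 7:00 = 9:48 PM UTC on Dec 7.
Add 10 hours and 4 minutes flight time → 7:52 AM UTC (Dec 8).
Dakar is UTC+0, so local arrival is the same: 7:52 AM on Dec 8.
Layover = 1:32 PM − 7:52 AM = 5 hours 40 minutes.

5 hours 40 minutes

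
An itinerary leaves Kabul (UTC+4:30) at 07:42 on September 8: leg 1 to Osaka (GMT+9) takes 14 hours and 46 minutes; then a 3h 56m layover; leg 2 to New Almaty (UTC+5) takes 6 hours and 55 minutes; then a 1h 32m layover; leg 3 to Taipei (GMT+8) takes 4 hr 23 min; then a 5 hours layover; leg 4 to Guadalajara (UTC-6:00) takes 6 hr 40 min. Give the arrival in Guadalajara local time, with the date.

Convert departure to UTC: 07:42 − 4:30 = 03:12 UTC on Sep 8.
Add 14 hours 46 minutes leg 1 → 17:58 UTC.
Add 3 hours and 56 minutes layover in Osaka → 21:54 UTC.
Add 6 hours and 55 minutes leg 2 → 04:49 UTC (Sep 9).
Add 1 hour and 32 minutes layover in New Almaty → 06:21 UTC.
Add 4 hours and 23 minutes leg 3 → 10:44 UTC.
Add 5 hours layover in Taipei → 15:44 UTC.
Add 6 hours and 40 minutes leg 4 → 22:24 UTC.
Guadalajara is UTC−6:00, so local arrival = 22:24 − 6:00 = 16:24 on Sep 9.

16:24 on September 9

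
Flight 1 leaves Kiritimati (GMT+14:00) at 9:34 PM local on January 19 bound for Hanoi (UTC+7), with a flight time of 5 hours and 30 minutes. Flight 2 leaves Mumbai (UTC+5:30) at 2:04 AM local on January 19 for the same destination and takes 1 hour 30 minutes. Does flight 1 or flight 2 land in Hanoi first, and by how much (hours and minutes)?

the second, by 15 hours

Flight 1 in UTC: 9:34 PM − 14:00 = 7:34 AM on Jan 19.
+5 hours and 30 minutes → arrive 1:04 PM UTC on Jan 19.
Flight 2 in UTC: 2:04 AM − 5:30 = 8:34 PM on Jan 18.
+1 hour and 30 minutes → arrive 10:04 PM UTC on Jan 18.
Flight 2 lands earlier by 15 hours.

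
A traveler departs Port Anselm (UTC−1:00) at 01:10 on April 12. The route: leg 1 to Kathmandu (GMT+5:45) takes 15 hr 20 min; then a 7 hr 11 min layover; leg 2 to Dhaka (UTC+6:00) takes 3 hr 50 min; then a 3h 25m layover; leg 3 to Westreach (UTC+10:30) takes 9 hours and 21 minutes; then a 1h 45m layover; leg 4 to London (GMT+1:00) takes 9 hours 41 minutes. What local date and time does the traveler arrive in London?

Convert departure to UTC: 01:10 + 1:00 = 02:10 UTC on Apr 12.
Add 15 hours and 20 minutes leg 1 → 17:30 UTC.
Add 7 hours 11 minutes layover in Kathmandu → 00:41 UTC (Apr 13).
Add 3 hours 50 minutes leg 2 → 04:31 UTC.
Add 3 hours 25 minutes layover in Dhaka → 07:56 UTC.
Add 9 hours 21 minutes leg 3 → 17:17 UTC.
Add 1 hour 45 minutes layover in Westreach → 19:02 UTC.
Add 9 hours 41 minutes leg 4 → 04:43 UTC (Apr 14).
London is UTC+1:00, so local arrival = 04:43 + 1:00 = 05:43 on Apr 14.

05:43 on Apr 14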